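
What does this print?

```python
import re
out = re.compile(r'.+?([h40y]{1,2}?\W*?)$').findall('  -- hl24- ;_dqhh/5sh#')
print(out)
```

['h#']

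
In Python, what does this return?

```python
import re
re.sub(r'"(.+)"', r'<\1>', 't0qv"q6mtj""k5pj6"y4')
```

't0qv<q6mtj""k5pj6>y4'

Each match is replaced using the text its own group 1 captured.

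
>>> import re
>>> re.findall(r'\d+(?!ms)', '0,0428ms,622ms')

The negative lookaround is zero-width — it rules out positions where the adjacent text would match, without consuming anything.
Walking the string: at [0:1] → '0'; at [2:5] → '042'; at [9:11] → '62'.
No capturing groups, so `findall` returns the 3 full match strings.

['0', '042', '62']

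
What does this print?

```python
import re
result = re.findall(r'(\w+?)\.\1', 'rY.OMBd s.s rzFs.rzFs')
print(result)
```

['s', 'rzFs']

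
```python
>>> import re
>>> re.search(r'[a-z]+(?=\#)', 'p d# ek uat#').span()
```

(2, 3)

The positive lookaround only admits positions where the adjacent text matches; those characters stay outside the span.
The match spans [2:3] → 'd'.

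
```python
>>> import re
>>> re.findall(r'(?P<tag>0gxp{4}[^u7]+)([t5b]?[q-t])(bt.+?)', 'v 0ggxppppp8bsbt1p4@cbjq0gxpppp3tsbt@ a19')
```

[('0gxpppp3t', 's', 'bt@')]

This matches the literal '0gx', then exactly 4 of a literal 'p', then one or more of any character except [u7] (captured as 'tag'); then optionally one of [t5b], then a character in [q-t] (captured); then the literal 'bt', then one or more of any character (lazy) (captured).
A non-greedy quantifier consumes as few characters as it can — just enough that the remainder of the pattern still matches from where it stops; whatever follows it matches normally.
Matches: at [24:37] match '0gxpppp3tsbt@', groups = ('0gxpppp3t', 's', 'bt@').
With 3 capturing groups, `findall` returns a 3-tuple per match.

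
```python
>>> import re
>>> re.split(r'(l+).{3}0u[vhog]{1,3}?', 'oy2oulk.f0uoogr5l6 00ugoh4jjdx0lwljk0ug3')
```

['oy2ou', 'l', 'ogr5', 'l', 'oh4jjdx0lwljk0ug3']

This matches one or more of a literal 'l' (captured); then exactly 3 of any character, then the literal '0u', then 1 to 3 of one of [vhog] (lazy).
Because the quantifier is non-greedy, it stops expanding at the earliest point where the rest of the pattern can succeed.
Matches to split on: at [5:12] → 'lk.f0uo'; at [16:23] → 'l6 00ug'.
With a capturing group present, the delimiter's captured portion is kept in the result list.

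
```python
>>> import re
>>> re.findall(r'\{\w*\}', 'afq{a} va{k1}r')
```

['{a}', '{k1}']

Matches: at [3:6] → '{a}'; at [9:13] → '{k1}'.
With no groups in the pattern, `findall` gives back each whole match — 2 here.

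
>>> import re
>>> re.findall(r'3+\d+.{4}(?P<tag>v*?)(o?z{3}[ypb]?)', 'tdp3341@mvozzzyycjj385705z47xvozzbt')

This matches one or more of the literal '3', then one or more of a digit, then exactly 4 of any character; then zero or more of a literal 'v' (lazy) (captured as 'tag'); then optionally a literal 'o', then exactly 3 of the literal 'z', then optionally one of [ypb] (captured).
2 groups means the one result is a tuple of 2 captured strings — 1 here.

[('', 'zzzy')]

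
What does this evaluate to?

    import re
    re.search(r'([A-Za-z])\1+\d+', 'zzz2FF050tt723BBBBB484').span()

(0, 4)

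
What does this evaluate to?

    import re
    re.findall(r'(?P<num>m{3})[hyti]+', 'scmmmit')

Pattern: exactly 3 of a literal 'm' (captured as 'num'); then one or more of one of [hyti].
`findall` collects group 1 from the one match (1 total).

['mmm']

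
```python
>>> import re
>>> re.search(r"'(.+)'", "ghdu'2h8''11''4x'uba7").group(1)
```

"2h8''11''4x"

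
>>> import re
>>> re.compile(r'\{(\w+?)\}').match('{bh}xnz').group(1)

`re.match` won't scan ahead — the pattern has to work from the very first character.
The match spans [0:4] → '{bh}'.
Captured: group 1 = 'bh'.

'bh'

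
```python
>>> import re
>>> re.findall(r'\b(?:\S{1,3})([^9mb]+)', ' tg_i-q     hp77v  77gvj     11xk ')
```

['i-q     hp77v  77gvj     11xk ']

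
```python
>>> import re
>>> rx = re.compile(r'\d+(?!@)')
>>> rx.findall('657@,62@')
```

['65', '6']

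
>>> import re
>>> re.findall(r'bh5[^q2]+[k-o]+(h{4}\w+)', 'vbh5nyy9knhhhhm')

['hhhhm']

The pattern matches the literal 'bh5', then one or more of any character except [q2]; then one or more of a character in [k-o]; then exactly 4 of a literal 'h', then one or more of a word character (captured).
Scanning left to right: at [1:15] match 'bh5nyy9knhhhhm', group 1 = 'hhhhm'.
With a single group, `findall` returns only what that group captured — 1 item.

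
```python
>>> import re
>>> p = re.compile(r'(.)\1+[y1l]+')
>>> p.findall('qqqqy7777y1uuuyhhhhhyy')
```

['q', '7', 'u', 'h']

`\1` is not a pattern — it's the concrete string captured by group 1, re-applied verbatim.
With a single group, `findall` returns only what that group captured — 4 items.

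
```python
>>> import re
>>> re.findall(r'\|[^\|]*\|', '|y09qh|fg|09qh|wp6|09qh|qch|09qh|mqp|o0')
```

['|y09qh|', '|09qh|', '|09qh|', '|09qh|']

Walking the string: at [0:7] → '|y09qh|'; at [9:15] → '|09qh|'; at [18:24] → '|09qh|'; at [27:33] → '|09qh|'.
`findall` yields the raw match text (4 of them) because the pattern has no groups.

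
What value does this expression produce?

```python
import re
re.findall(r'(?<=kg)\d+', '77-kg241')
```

['241']

Lookahead/lookbehind check context without consuming it, so the matched span excludes the asserted characters.
Matches: at [5:8] → '241'.
With no groups in the pattern, `findall` gives back each whole match — 1 here.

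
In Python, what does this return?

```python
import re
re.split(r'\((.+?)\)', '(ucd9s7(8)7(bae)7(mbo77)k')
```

['', 'ucd9s7(8', '7', 'bae', '7', 'mbo77', 'k']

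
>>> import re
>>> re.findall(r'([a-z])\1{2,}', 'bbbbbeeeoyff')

`\1` has to match the exact text group 1 already captured.
Walking the string: at [0:5] match 'bbbbb', group 1 = 'b'; at [5:8] match 'eee', group 1 = 'e'.
`findall` collects group 1 from each match (2 total).

['b', 'e']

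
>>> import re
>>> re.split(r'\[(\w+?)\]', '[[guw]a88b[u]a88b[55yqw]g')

['[', 'guw', 'a88b', 'u', 'a88b', '55yqw', 'g']

With a capturing group present, the delimiter's captured portion is kept in the result list.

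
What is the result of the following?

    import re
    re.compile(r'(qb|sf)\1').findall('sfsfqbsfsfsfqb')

['sf', 'sf']

A backreference is literal: `\1` must see the identical characters the first group matched.
Scanning left to right: at [0:4] match 'sfsf', group 1 = 'sf'; at [6:10] match 'sfsf', group 1 = 'sf'.
With a single group, `findall` returns only what that group captured — 2 items.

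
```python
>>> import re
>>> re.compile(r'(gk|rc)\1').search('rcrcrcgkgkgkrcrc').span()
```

(0, 4)

A backreference is literal: `\1` must see the identical characters the first group matched.
`re.search` tries every starting position until one works.
The match spans [0:4] → 'rcrc'.
Captured: group 1 = 'rc'.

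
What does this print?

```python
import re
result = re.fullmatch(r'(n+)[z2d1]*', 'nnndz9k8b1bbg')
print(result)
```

None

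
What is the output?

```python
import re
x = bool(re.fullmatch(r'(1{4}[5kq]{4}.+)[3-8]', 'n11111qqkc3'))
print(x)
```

False

This matches exactly 4 of a literal '1', then exactly 4 of one of [5kq], then one or more of any character (captured); then a character in [3-8].
`re.fullmatch` requires the pattern to consume the entire string.
Here the string isn't matched end-to-end, so the call returns None, and `bool(None)` is False.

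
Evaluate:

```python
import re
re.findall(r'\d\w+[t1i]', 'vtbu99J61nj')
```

Pattern: a digit; then one or more of a word character, then one of [t1i].
Scanning left to right: at [4:9] → '99J61'.
With no groups in the pattern, `findall` gives back each whole match — 1 here.

['99J61']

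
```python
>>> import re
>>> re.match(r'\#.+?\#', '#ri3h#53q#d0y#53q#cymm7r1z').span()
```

With `match`, the pattern is implicitly anchored at the beginning.
The match spans [0:6] → '#ri3h#'.

(0, 6)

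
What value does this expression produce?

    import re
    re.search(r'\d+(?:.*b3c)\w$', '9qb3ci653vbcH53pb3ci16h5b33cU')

None

Here no position works, so the call returns None.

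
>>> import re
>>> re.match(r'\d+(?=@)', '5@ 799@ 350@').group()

The lookaround is zero-width — it requires the adjacent text to match without consuming it, so the asserted text isn't part of the match.
`re.match` won't scan ahead — the pattern has to work from the very first character.
The match spans [0:1] → '5'.

'5'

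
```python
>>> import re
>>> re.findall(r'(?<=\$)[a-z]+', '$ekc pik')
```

Lookahead/lookbehind check context without consuming it, so the matched span excludes the asserted characters.
Since nothing is captured, `findall` lists the 1 matched substring directly.

['ekc']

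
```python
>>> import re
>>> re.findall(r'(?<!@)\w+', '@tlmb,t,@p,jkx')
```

A negative assertion filters positions out without eating any characters.
Matches: at [2:5] → 'lmb'; at [6:7] → 't'; at [11:14] → 'jkx'.
No capturing groups, so `findall` returns the 3 full match strings.

['lmb', 't', 'jkx']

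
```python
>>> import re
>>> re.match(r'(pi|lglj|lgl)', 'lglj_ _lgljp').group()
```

'lglj'

Alternation isn't longest-match — the leftmost alternative that fits at this position is chosen.
`re.match` won't scan ahead — the pattern has to work from the very first character.
The match spans [0:4] → 'lglj'.
Captured: group 1 = 'lglj'.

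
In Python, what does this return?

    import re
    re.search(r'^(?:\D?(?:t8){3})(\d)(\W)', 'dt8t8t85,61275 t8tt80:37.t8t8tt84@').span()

The pattern matches anchored at the start of the string; then optionally a non-digit, then the literal 't8' repeated 3 times (non-capturing group); then a digit (captured); then a non-word character (captured).
`search` walks the string left to right and returns the first match it finds.
The match spans [0:9] → 'dt8t8t85,'.
Captured: group 1 = '5', group 2 = ','.

(0, 9)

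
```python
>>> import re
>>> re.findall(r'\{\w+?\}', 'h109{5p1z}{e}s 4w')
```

Since nothing is captured, `findall` lists the 2 matched substrings directly.

['{5p1z}', '{e}']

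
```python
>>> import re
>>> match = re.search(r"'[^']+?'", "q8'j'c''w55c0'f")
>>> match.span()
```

`re.search` scans for the first position where the pattern succeeds.
The match spans [2:5] → "'j'".

(2, 5)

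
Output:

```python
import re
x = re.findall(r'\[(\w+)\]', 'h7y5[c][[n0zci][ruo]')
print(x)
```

['c', 'n0zci', 'ruo']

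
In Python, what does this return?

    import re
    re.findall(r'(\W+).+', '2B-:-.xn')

This matches one or more of a non-word character (captured); then one or more of any character.
Matches: at [2:8] match '-:-.xn', group 1 = '-:-.'.
Because there's exactly one group, `findall` drops the full match and keeps group 1 from the one hit.

['-:-.']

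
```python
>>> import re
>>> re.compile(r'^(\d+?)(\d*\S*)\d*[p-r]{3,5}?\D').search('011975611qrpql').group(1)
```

'0'

The match spans [0:14] → '011975611qrpql'.
Captured: group 1 = '0', group 2 = '11975611q'.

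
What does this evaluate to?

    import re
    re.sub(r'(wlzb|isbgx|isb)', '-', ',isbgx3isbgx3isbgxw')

',-3-3-w'

`|` is ordered: at each position the engine commits to the first alternative that works.
Every occurrence is swapped for '-'.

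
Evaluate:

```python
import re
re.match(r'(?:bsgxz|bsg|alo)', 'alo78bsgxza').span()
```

(0, 3)

`re.match` only tries the pattern at the start of the string.
The match spans [0:3] → 'alo'.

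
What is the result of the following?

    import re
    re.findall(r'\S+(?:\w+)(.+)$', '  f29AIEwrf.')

With a single group, `findall` returns only what that group captured — 1 item.

['.']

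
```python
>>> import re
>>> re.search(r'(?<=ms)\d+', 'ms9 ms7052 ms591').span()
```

(2, 3)

The lookaround is zero-width — it requires the adjacent text to match without consuming it, so the asserted text isn't part of the match.
The match spans [2:3] → '9'.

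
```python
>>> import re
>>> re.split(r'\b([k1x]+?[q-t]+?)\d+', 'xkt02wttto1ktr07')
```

Pattern: a word boundary (`\b`, zero-width); then one or more of one of [k1x] (lazy), then one or more of a character in [q-t] (lazy) (captured); then one or more of a digit.
Matches to split on: at [0:5] → 'xkt02'.
The group in the pattern means `split` returns the separators' captures alongside the pieces.

['', 'xkt', 'wttto1ktr07']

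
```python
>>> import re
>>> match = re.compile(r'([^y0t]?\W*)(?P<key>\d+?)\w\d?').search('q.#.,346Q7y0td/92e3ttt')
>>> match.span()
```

This matches optionally any character except [y0t], then zero or more of a non-word character (captured); then one or more of a digit (lazy) (captured as 'key'); then a word character, then optionally a digit.
The `?` after the quantifier makes it lazy — it takes as little as possible before letting the rest of the pattern try.
`search` walks the string left to right and returns the first match it finds.
The match spans [0:8] → 'q.#.,346'.
Captured: group 1 = 'q.#.,', group 2 = '3'.

(0, 8)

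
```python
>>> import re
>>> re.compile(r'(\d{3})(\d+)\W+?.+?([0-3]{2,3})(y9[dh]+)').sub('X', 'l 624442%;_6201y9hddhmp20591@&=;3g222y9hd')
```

The `?` after the quantifier makes it lazy — it takes as little as possible before letting the rest of the pattern try.
Each match is replaced by 'X'.

'l XmpX'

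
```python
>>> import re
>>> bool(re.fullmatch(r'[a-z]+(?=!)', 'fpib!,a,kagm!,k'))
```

False

The `(?=…)`/`(?<=…)` assertion just peeks at neighbouring text; it doesn't advance the match position.
`re.fullmatch` is like wrapping the pattern in `^…$` (in single-line mode).
Here there's no way to consume every character, so the call returns None, and `bool(None)` is False.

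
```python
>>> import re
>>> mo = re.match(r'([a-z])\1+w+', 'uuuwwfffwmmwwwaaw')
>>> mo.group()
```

'uuuww'

With `match`, the pattern is implicitly anchored at the beginning.
The match spans [0:5] → 'uuuww'.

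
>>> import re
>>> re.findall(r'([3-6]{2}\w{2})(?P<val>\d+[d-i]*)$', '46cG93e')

[('46cG', '93e')]

Pattern: exactly 2 of a character in [3-6], then exactly 2 of a word character (captured); then one or more of a digit, then zero or more of a character in [d-i] (captured as 'val'); then anchored at the end.
Scanning left to right: at [0:7] match '46cG93e', groups = ('46cG', '93e').
2 groups means the one result is a tuple of 2 captured strings — 1 here.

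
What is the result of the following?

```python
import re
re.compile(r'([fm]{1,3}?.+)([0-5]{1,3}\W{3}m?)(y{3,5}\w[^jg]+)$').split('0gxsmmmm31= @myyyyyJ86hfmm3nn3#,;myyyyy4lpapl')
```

The group in the pattern means `split` returns the separators' captures alongside the pieces.

['0gxs', 'mmmm31= @myyyyyJ86hfmm3nn', '3#,;m', 'yyyyy4lpapl', '']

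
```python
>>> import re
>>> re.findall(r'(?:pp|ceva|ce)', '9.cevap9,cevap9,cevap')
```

['ceva', 'ceva', 'ceva']

Branches in `(...|...)` are attempted left-to-right; the first branch that allows the whole pattern to succeed is taken.
Walking the string: at [2:6] → 'ceva'; at [9:13] → 'ceva'; at [16:20] → 'ceva'.
Since nothing is captured, `findall` lists the 3 matched substrings directly.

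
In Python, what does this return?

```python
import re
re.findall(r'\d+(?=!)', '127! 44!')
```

['127', '44']

The positive lookaround only admits positions where the adjacent text matches; those characters stay outside the span.
With no groups in the pattern, `findall` gives back each whole match — 2 here.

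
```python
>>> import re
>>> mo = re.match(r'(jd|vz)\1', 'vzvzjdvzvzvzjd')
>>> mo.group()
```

`\1` is not a pattern — it's the concrete string captured by group 1, re-applied verbatim.
`re.match` only tries the pattern at the start of the string.
The match spans [0:4] → 'vzvz'.
Captured: group 1 = 'vz'.

'vzvz'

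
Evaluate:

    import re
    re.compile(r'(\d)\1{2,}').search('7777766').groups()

('7',)

The match spans [0:5] → '77777'.
Captured: group 1 = '7'.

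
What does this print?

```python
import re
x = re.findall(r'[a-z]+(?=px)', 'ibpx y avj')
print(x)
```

The positive lookaround only admits positions where the adjacent text matches; those characters stay outside the span.
Walking the string: at [0:2] → 'ib'.
`findall` yields the raw match text (1 of them) because the pattern has no groups.

['ib']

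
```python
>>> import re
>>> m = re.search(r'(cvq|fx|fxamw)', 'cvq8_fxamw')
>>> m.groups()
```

('cvq',)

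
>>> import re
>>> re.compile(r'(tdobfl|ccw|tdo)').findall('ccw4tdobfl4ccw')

The regex engine tests alternatives in the order written; an earlier branch that matches wins even if a later one would match more.
Scanning left to right: at [0:3] match 'ccw', group 1 = 'ccw'; at [4:10] match 'tdobfl', group 1 = 'tdobfl'; at [11:14] match 'ccw', group 1 = 'ccw'.
With a single group, `findall` returns only what that group captured — 3 items.

['ccw', 'tdobfl', 'ccw']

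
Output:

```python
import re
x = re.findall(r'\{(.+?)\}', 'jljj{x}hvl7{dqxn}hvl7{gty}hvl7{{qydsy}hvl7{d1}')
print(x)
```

The `?` after the quantifier makes it lazy — it takes as little as possible before letting the rest of the pattern try.
Because there's exactly one group, `findall` drops the full match and keeps group 1 from each hit.

['x', 'dqxn', 'gty', '{qydsy', 'd1']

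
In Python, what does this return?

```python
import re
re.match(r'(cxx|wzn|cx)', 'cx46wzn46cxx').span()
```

(0, 2)

`re.match` only tries the pattern at the start of the string.
The match spans [0:2] → 'cx'.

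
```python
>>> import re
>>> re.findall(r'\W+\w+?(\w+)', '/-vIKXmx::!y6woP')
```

['IKXmx', '6woP']

With the lazy modifier that quantifier settles for the fewest repetitions that let the rest of the pattern succeed (the atoms after it are unaffected and can still be greedy).
Because there's exactly one group, `findall` drops the full match and keeps group 1 from each hit.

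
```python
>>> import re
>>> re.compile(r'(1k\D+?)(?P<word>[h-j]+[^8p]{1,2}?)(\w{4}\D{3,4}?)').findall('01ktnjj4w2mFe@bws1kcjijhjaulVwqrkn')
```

[('1ktn', 'jj4', 'w2mFe@b'), ('1kc', 'jijhja', 'ulVwqrk')]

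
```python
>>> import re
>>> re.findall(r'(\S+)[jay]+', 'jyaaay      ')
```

`findall` collects group 1 from the one match (1 total).

['jyaaa']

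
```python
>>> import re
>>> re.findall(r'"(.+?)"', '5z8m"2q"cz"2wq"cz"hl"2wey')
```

Scanning left to right: at [4:8] match '"2q"', group 1 = '2q'; at [10:15] match '"2wq"', group 1 = '2wq'; at [17:21] match '"hl"', group 1 = 'hl'.
With a single group, `findall` returns only what that group captured — 3 items.

['2q', '2wq', 'hl']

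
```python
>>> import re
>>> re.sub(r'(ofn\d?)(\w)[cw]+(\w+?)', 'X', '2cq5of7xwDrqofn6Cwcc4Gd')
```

A non-greedy quantifier consumes as few characters as it can — just enough that the remainder of the pattern still matches from where it stops; whatever follows it matches normally.
Each match is replaced by 'X'.

'2cq5of7xwDrqXGd'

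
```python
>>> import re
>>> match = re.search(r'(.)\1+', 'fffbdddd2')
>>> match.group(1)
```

The backreference `\1` re-matches whatever the first group consumed, character for character.
Unlike `match`, `search` isn't anchored — it looks for the pattern anywhere in the string.
The match spans [0:3] → 'fff'.
Captured: group 1 = 'f'.

'f'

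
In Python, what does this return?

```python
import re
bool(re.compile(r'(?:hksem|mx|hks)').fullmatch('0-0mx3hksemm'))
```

False

For `fullmatch`, every character of the input must be accounted for by the pattern.
Here the pattern can't cover the whole string, so the call returns None, and `bool(None)` is False.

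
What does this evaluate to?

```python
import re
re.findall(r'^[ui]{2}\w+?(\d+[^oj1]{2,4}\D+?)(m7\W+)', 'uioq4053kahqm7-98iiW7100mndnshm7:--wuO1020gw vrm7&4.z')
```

Pattern: anchored at the start of the string; then exactly 2 of one of [ui]; then one or more of a word character (lazy); then one or more of a digit, then 2 to 4 of any character except [oj1], then one or more of a non-digit (lazy) (captured); then the literal 'm7', then one or more of a non-word character (captured).
The `?` after the quantifier makes it lazy — it takes as little as possible before letting the rest of the pattern try.
Walking the string: at [0:15] match 'uioq4053kahqm7-', groups = ('4053kahq', 'm7-').
With 2 capturing groups, `findall` returns a 2-tuple per match.

[('4053kahq', 'm7-')]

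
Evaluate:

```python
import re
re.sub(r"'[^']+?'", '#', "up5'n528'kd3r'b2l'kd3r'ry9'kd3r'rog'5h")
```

Each match is replaced by '#'.

'up5#kd3r#kd3r#kd3r#5h'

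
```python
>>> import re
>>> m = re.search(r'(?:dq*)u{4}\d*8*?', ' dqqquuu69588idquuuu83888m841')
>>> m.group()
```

This matches the literal 'd', then zero or more of the literal 'q' (non-capturing group); then exactly 4 of the literal 'u', then zero or more of a digit, then zero or more of the literal '8' (lazy).
Unlike `match`, `search` isn't anchored — it looks for the pattern anywhere in the string.
The match spans [14:25] → 'dquuuu83888'.

'dquuuu83888'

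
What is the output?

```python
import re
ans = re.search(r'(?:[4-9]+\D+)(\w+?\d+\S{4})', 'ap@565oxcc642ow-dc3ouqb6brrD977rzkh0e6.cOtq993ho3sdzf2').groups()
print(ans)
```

('642ow-d',)

The match spans [3:17] → '565oxcc642ow-d'.
Captured: group 1 = '642ow-d'.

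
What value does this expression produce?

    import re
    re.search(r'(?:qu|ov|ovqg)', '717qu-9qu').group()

'qu'

The match spans [3:5] → 'qu'.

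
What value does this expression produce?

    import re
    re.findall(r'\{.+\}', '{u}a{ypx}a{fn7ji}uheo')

['{u}a{ypx}a{fn7ji}']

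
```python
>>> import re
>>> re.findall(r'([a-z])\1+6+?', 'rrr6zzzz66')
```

A backreference is literal: `\1` must see the identical characters the first group matched.
Because there's exactly one group, `findall` drops the full match and keeps group 1 from each hit.

['r', 'z']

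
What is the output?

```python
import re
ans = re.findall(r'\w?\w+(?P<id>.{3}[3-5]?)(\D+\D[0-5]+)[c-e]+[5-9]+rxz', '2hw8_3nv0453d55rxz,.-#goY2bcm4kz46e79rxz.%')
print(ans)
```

This matches optionally a word character; then one or more of a word character; then exactly 3 of any character, then optionally a character in [3-5] (captured as 'id'); then one or more of a non-digit, then a non-digit, then one or more of a character in [0-5] (captured); then one or more of a character in [c-e], then one or more of a character in [5-9], then the literal 'rxz'.
2 groups means the one result is a tuple of 2 captured strings — 1 here.

[('8_3', 'nv0453')]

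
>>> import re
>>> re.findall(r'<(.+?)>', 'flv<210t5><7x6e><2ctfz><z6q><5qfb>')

Scanning left to right: at [3:10] match '<210t5>', group 1 = '210t5'; at [10:16] match '<7x6e>', group 1 = '7x6e'; at [16:23] match '<2ctfz>', group 1 = '2ctfz'; at [23:28] match '<z6q>', group 1 = 'z6q'; at [28:34] match '<5qfb>', group 1 = '5qfb'.
One capturing group, so `findall` returns just the captured substring from each match — 5 in all.

['210t5', '7x6e', '2ctfz', 'z6q', '5qfb']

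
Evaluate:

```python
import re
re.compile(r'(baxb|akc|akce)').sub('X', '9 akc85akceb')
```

'9 X85Xeb'

Alternation tries branches left to right and keeps the first one that lets the overall match succeed at that position.
Matches: at [2:5] → 'akc'; at [7:10] → 'akc'.
Each match is replaced by 'X'.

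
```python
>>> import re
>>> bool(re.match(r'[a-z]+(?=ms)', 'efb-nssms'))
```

False

`match` is anchored at position 0; if the pattern doesn't fit there, it returns None.
Here the pattern fails at index 0, so the call returns None, and `bool(None)` is False.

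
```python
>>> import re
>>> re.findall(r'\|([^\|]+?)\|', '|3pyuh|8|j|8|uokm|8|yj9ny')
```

With a single group, `findall` returns only what that group captured — 3 items.

['3pyuh', 'j', 'uokm']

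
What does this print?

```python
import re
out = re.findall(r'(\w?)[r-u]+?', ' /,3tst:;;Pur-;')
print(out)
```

['3', 's', 'P', '']

Pattern: optionally a word character (captured); then one or more of a character in [r-u] (lazy).
The `?` after the quantifier makes it lazy — it takes as little as possible before letting the rest of the pattern try.
Walking the string: at [3:5] match '3t', group 1 = '3'; at [5:7] match 'st', group 1 = 's'; at [10:12] match 'Pu', group 1 = 'P'; at [12:13] match 'r', group 1 = ''.
With a single group, `findall` returns only what that group captured — 4 items.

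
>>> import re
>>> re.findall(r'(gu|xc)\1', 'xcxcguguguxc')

['xc', 'gu']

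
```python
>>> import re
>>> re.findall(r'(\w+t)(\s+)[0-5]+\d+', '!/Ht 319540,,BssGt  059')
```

[('Ht', ' '), ('BssGt', '  ')]

This matches one or more of a word character, then a literal 't' (captured); then one or more of whitespace (captured); then one or more of a character in [0-5]; then one or more of a digit.
Scanning left to right: at [2:11] match 'Ht 319540', groups = ('Ht', ' '); at [13:23] match 'BssGt  059', groups = ('BssGt', '  ').
2 groups means each result is a tuple of 2 captured strings — 2 here.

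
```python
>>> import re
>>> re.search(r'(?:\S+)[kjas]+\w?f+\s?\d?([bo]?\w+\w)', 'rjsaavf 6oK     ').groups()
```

('oK',)

The match spans [0:11] → 'rjsaavf 6oK'.
Captured: group 1 = 'oK'.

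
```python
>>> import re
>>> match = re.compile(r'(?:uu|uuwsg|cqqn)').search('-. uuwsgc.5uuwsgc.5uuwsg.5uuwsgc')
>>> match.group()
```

Alternation tries branches left to right and keeps the first one that lets the overall match succeed at that position.
`re.search` tries every starting position until one works.
The match spans [3:5] → 'uu'.

'uu'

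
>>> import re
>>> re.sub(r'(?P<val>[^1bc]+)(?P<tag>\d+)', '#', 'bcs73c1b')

'bc#c1b'

This matches one or more of any character except [1bc] (captured as 'val'); then one or more of a digit (captured as 'tag').
Every occurrence is swapped for '#'.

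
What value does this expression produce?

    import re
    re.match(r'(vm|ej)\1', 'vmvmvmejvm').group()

'vmvm'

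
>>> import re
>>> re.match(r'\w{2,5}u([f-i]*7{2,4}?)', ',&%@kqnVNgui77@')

None

The pattern matches 2 to 5 of a word character, then the literal 'u'; then zero or more of a character in [f-i], then 2 to 4 of the literal '7' (lazy) (captured).
With `match`, the pattern is implicitly anchored at the beginning.
Here the pattern fails at index 0, so the call returns None.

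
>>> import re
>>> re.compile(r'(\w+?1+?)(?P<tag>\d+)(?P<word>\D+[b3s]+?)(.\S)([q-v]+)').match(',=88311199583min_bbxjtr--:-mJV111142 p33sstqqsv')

This matches one or more of a word character (lazy), then one or more of the literal '1' (lazy) (captured); then one or more of a digit (captured as 'tag'); then one or more of a non-digit, then one or more of one of [b3s] (lazy) (captured as 'word'); then any character, then a non-whitespace character (captured); then one or more of a character in [q-v] (captured).
`re.match` won't scan ahead — the pattern has to work from the very first character.
Here position 0 doesn't satisfy it, so the call returns None.

None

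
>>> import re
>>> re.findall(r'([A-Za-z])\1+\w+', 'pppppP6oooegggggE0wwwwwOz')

The backreference `\1` re-matches whatever the first group consumed, character for character.
`findall` collects group 1 from the one match (1 total).

['p']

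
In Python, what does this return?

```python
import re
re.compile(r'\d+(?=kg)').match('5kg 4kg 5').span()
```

(0, 1)

`re.match` only tries the pattern at the start of the string.
The match spans [0:1] → '5'.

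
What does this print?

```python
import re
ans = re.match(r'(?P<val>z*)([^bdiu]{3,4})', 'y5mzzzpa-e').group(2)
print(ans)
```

y5mz

The match spans [0:4] → 'y5mz'.
Captured: group 1 = '', group 2 = 'y5mz'.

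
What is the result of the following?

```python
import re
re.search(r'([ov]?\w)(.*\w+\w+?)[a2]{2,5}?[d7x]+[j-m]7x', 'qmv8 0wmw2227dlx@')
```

This matches optionally one of [ov], then a word character (captured); then zero or more of any character, then one or more of a word character, then one or more of a word character (lazy) (captured); then 2 to 5 of one of [a2] (lazy); then one or more of one of [d7x], then a character in [j-m], then the literal '7x'.
`search` walks the string left to right and returns the first match it finds.
Here the pattern never matches, so the call returns None.

None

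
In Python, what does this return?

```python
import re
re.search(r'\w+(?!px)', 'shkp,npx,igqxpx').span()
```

(0, 4)

A negative assertion filters positions out without eating any characters.
`re.search` scans for the first position where the pattern succeeds.
The match spans [0:4] → 'shkp'.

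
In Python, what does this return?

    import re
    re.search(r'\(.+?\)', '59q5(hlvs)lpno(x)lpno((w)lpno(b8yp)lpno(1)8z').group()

'(hlvs)'

`search` walks the string left to right and returns the first match it finds.
The match spans [4:10] → '(hlvs)'.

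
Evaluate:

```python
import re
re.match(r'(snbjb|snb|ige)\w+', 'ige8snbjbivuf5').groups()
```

`re.match` won't scan ahead — the pattern has to work from the very first character.
The match spans [0:14] → 'ige8snbjbivuf5'.
Captured: group 1 = 'ige'.

('ige',)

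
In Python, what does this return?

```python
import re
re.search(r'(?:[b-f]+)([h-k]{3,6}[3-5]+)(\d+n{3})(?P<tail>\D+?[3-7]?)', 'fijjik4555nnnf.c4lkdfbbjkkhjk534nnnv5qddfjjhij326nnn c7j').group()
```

'fijjik4555nnnf'

This matches one or more of a character in [b-f] (non-capturing group); then 3 to 6 of a character in [h-k], then one or more of a character in [3-5] (captured); then one or more of a digit, then exactly 3 of a literal 'n' (captured); then one or more of a non-digit (lazy), then optionally a character in [3-7] (captured as 'tail').
The `?` after the quantifier makes it lazy — it takes as little as possible before letting the rest of the pattern try.
Unlike `match`, `search` isn't anchored — it looks for the pattern anywhere in the string.
The match spans [0:14] → 'fijjik4555nnnf'.
Captured: group 1 = 'ijjik455', group 2 = '5nnn', group 3 = 'f'.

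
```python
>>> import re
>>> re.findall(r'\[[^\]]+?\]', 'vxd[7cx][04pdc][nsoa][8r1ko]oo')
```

Walking the string: at [3:8] → '[7cx]'; at [8:15] → '[04pdc]'; at [15:21] → '[nsoa]'; at [21:28] → '[8r1ko]'.
Since nothing is captured, `findall` lists the 4 matched substrings directly.

['[7cx]', '[04pdc]', '[nsoa]', '[8r1ko]']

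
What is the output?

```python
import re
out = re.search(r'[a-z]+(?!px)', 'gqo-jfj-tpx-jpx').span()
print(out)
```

The negative lookaround is zero-width — it rules out positions where the adjacent text would match, without consuming anything.
The match spans [0:3] → 'gqo'.

(0, 3)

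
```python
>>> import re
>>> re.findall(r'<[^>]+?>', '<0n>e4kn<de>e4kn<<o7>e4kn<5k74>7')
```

Matches: at [0:4] → '<0n>'; at [8:12] → '<de>'; at [16:21] → '<<o7>'; at [25:31] → '<5k74>'.
Since nothing is captured, `findall` lists the 4 matched substrings directly.

['<0n>', '<de>', '<<o7>', '<5k74>']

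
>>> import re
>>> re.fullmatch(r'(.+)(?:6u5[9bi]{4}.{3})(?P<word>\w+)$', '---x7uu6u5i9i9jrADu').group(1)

Pattern: one or more of any character (captured); then the literal '6u5', then exactly 4 of one of [9bi], then exactly 3 of any character (non-capturing group); then one or more of a word character (captured as 'word'); then anchored at the end.
`re.fullmatch` requires the pattern to consume the entire string.
The match spans [0:19] → '---x7uu6u5i9i9jrADu'.
Captured: group 1 = '---x7uu', group 2 = 'Du'.

'---x7uu'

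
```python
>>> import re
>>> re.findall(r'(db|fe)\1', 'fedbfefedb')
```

['fe']

A backreference is literal: `\1` must see the identical characters the first group matched.
Walking the string: at [4:8] match 'fefe', group 1 = 'fe'.
One capturing group, so `findall` returns just the captured substring from the one match — 1 in all.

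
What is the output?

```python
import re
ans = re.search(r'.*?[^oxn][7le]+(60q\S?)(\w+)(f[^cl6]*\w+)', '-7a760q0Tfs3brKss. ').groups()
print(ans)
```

The match spans [0:17] → '-7a760q0Tfs3brKss'.
Captured: group 1 = '60q0', group 2 = 'T', group 3 = 'fs3brKss'.

('60q0', 'T', 'fs3brKss')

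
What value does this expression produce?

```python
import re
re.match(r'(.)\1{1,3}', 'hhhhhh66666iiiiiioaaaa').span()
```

(0, 4)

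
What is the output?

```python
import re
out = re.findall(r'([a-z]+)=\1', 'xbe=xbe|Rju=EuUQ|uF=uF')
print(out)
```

['xbe']

The backreference `\1` re-matches whatever the first group consumed, character for character.
Matches: at [0:7] match 'xbe=xbe', group 1 = 'xbe'.
Because there's exactly one group, `findall` drops the full match and keeps group 1 from the one hit.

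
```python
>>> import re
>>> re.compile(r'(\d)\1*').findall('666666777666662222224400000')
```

['6', '7', '6', '2', '4', '0']

After group 1 captures some text, `\1` only succeeds where that same text appears again.
`findall` collects group 1 from each match (6 total).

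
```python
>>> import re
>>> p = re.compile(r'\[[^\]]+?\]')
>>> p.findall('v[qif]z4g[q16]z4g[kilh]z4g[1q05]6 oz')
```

['[qif]', '[q16]', '[kilh]', '[1q05]']

Walking the string: at [1:6] → '[qif]'; at [9:14] → '[q16]'; at [17:23] → '[kilh]'; at [26:32] → '[1q05]'.
Since nothing is captured, `findall` lists the 4 matched substrings directly.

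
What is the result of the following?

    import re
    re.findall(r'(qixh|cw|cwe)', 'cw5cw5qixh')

Scanning left to right: at [0:2] match 'cw', group 1 = 'cw'; at [3:5] match 'cw', group 1 = 'cw'; at [6:10] match 'qixh', group 1 = 'qixh'.
With a single group, `findall` returns only what that group captured — 3 items.

['cw', 'cw', 'qixh']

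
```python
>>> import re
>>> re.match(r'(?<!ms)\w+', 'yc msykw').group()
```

`re.match` only tries the pattern at the start of the string.
The match spans [0:2] → 'yc'.

'yc'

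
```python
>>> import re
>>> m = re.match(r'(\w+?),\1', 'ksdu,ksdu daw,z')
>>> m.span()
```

(0, 9)

`match` is anchored at position 0; if the pattern doesn't fit there, it returns None.
The match spans [0:9] → 'ksdu,ksdu'.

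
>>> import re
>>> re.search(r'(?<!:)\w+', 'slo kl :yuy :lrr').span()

(0, 3)

Because the assertion is negative and zero-width, positions next to the forbidden text are skipped.
The match spans [0:3] → 'slo'.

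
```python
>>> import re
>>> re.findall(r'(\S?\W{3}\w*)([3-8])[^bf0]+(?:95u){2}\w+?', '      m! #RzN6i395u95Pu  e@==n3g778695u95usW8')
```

This matches optionally a non-whitespace character, then exactly 3 of a non-word character, then zero or more of a word character (captured); then a character in [3-8] (captured); then one or more of any character except [bf0]; then the literal '95u' repeated 2 times, then one or more of a word character (lazy).
Scanning left to right: at [6:43] match 'm! #RzN6i395u95Pu  e@==n3g778695u95us', groups = ('m! #RzN6i395u9', '5').
`findall` packs the 2 group values into a tuple for every match.

[('m! #RzN6i395u9', '5')]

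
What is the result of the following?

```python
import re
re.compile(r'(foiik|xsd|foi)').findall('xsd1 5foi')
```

Scanning left to right: at [0:3] match 'xsd', group 1 = 'xsd'; at [6:9] match 'foi', group 1 = 'foi'.
One capturing group, so `findall` returns just the captured substring from each match — 2 in all.

['xsd', 'foi']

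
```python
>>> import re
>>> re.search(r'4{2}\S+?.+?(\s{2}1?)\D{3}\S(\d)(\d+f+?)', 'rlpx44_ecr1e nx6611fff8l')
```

The pattern matches exactly 2 of the literal '4', then one or more of a non-whitespace character (lazy), then one or more of any character (lazy); then exactly 2 of whitespace, then optionally a literal '1' (captured); then exactly 3 of a non-digit, then a non-whitespace character; then a digit (captured); then one or more of a digit, then one or more of the literal 'f' (lazy) (captured).
Here no position works, so the call returns None.

None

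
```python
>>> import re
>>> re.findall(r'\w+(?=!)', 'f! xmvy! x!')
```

['f', 'xmvy', 'x']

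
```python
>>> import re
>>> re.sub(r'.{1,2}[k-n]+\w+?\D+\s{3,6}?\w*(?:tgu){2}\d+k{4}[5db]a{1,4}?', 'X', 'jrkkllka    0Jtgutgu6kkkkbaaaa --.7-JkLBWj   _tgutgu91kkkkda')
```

'Xaaa --.7X'

Pattern: 1 to 2 of any character, then one or more of a character in [k-n], then one or more of a word character (lazy); then one or more of a non-digit; then 3 to 6 of whitespace (lazy), then zero or more of a word character, then the literal 'tgu' repeated 2 times; then one or more of a digit, then exactly 4 of a literal 'k'; then one of [5db], then 1 to 4 of a literal 'a' (lazy).
With the lazy modifier that quantifier settles for the fewest repetitions that let the rest of the pattern succeed (the atoms after it are unaffected and can still be greedy).
Matches: at [0:27] → 'jrkkllka    0Jtgutgu6kkkkba'; at [35:60] → '-JkLBWj   _tgutgu91kkkkda'.
`sub` substitutes 'X' at each match site.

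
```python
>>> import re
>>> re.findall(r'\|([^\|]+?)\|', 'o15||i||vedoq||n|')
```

Matches: at [4:7] match '|i|', group 1 = 'i'; at [7:14] match '|vedoq|', group 1 = 'vedoq'; at [14:17] match '|n|', group 1 = 'n'.
One capturing group, so `findall` returns just the captured substring from each match — 3 in all.

['i', 'vedoq', 'n']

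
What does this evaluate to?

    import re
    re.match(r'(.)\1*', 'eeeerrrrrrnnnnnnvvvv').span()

`re.match` won't scan ahead — the pattern has to work from the very first character.
The match spans [0:4] → 'eeee'.

(0, 4)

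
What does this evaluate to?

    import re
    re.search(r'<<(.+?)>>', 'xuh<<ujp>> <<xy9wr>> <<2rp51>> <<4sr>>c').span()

(3, 10)

The `?` after the quantifier makes it lazy — it takes as little as possible before letting the rest of the pattern try.
The match spans [3:10] → '<<ujp>>'.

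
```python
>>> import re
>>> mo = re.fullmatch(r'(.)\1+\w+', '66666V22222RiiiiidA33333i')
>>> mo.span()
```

(0, 25)

For `fullmatch`, every character of the input must be accounted for by the pattern.
The match spans [0:25] → '66666V22222RiiiiidA33333i'.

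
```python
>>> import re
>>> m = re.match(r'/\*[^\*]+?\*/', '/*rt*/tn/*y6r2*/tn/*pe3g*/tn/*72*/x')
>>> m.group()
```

With `match`, the pattern is implicitly anchored at the beginning.
The match spans [0:6] → '/*rt*/'.

'/*rt*/'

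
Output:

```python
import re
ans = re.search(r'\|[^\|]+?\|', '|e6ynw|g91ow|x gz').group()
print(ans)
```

|e6ynw|

Unlike `match`, `search` isn't anchored — it looks for the pattern anywhere in the string.
The match spans [0:7] → '|e6ynw|'.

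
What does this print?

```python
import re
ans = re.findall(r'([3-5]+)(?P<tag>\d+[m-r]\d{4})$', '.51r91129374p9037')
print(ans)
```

[('3', '74p9037')]

The pattern matches one or more of a character in [3-5] (captured); then one or more of a digit, then a character in [m-r], then exactly 4 of a digit (captured as 'tag'); then anchored at the end.
2 groups means the one result is a tuple of 2 captured strings — 1 here.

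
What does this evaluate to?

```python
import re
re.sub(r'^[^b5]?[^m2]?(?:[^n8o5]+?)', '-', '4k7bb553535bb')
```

'-bb553535bb'

Lazy quantifiers expand one character at a time until the remainder of the pattern can match.
Each match is replaced by '-'.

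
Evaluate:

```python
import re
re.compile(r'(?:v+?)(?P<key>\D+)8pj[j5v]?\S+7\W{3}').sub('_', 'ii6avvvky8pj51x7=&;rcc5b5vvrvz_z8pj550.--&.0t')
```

`sub` substitutes '_' at each match site.

'ii6a_rcc5b5vvrvz_z8pj550.--&.0t'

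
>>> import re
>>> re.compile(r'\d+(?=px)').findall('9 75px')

['75']

The lookaround is zero-width — it requires the adjacent text to match without consuming it, so the asserted text isn't part of the match.
Since nothing is captured, `findall` lists the 1 matched substring directly.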